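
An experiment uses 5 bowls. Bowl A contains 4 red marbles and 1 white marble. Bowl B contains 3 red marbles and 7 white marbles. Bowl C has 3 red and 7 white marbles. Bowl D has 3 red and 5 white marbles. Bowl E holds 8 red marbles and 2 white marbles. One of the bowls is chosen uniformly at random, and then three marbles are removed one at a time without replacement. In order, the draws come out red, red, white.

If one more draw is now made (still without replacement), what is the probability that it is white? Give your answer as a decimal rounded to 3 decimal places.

For each hypothesis, P(data | H) works out to: P(data | bowl A) = (4/5)(3/4)(1/3) = 0.2; P(data | bowl B) = (3/10)(2/9)(7/8) = 0.058333; P(data | bowl C) = (3/10)(2/9)(7/8) = 0.058333; P(data | bowl D) = (3/8)(2/7)(5/6) = 0.089286; P(data | bowl E) = (8/10)(7/9)(2/8) = 0.15556.
The prior-weighted likelihoods are 1/5 · 0.2 = 0.04, 1/5 · 0.058333 = 0.011667, 1/5 · 0.058333 = 0.011667, 1/5 · 0.089286 = 0.017857, 1/5 · 0.15556 = 0.031111; with total 0.1123.
Dividing through by the total gives posterior P(bowl A | data) = 0.35618, P(bowl B | data) = 0.10389, P(bowl C | data) = 0.10389, P(bowl D | data) = 0.15901, P(bowl E | data) = 0.27703.
The predictive probability is P(white next | data) = (0)(0.35618) + (6/7)(0.10389) + (6/7)(0.10389) + (4/5)(0.15901) + (1/7)(0.27703) = 0.34488.

0.345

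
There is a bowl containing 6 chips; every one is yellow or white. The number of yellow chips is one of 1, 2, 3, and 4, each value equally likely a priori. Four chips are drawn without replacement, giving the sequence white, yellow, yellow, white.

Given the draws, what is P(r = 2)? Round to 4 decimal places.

0.2857

The likelihood of the observed sequence under each hypothesis: P(data | r = 1) = (5/6)(1/5)(0/4) = 0; P(data | r = 2) = (4/6)(2/5)(1/4)(3/3) = 1/15; P(data | r = 3) = (3/6)(3/5)(2/4)(2/3) = 1/10; P(data | r = 4) = (2/6)(4/5)(3/4)(1/3) = 1/15.
Multiplying each by its prior: 1/4 · 0 = 0, 1/4 · 1/15 = 1/60, 1/4 · 1/10 = 1/40, 1/4 · 1/15 = 1/60; these sum to 7/120.
Therefore the posterior P(r = 2 | data) = (1/60) / (7/120) = 2/7.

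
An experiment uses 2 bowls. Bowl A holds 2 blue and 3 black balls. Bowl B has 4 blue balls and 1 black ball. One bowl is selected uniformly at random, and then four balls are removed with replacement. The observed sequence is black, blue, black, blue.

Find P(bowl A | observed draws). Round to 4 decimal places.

Compute the likelihood of the observed sequence for each case: P(data | bowl A) = (3/5)(2/5)(3/5)(2/5) = 36/625; P(data | bowl B) = (1/5)(4/5)(1/5)(4/5) = 16/625.
The prior-weighted likelihoods are 1/2 · 36/625 = 18/625, 1/2 · 16/625 = 8/625; these sum to 26/625.
Therefore the posterior P(bowl A | data) = (18/625) / (26/625) = 9/13.

0.6923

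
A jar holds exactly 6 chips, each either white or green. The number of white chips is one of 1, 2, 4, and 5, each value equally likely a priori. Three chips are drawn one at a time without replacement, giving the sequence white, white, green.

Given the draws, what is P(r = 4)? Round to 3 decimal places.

Under each hypothesis, the probability of the observed sequence is: P(data | r = 1) = (1/6)(0/5) = 0; P(data | r = 2) = (2/6)(1/5)(4/4) = 1/15; P(data | r = 4) = (4/6)(3/5)(2/4) = 1/5; P(data | r = 5) = (5/6)(4/5)(1/4) = 1/6.
Weighting by the prior gives 1/4 · 0 = 0, 1/4 · 1/15 = 1/60, 1/4 · 1/5 = 1/20, 1/4 · 1/6 = 1/24; these sum to 13/120.
By Bayes' rule, P(r = 4 | data) = (1/20) / (13/120) = 6/13.

0.462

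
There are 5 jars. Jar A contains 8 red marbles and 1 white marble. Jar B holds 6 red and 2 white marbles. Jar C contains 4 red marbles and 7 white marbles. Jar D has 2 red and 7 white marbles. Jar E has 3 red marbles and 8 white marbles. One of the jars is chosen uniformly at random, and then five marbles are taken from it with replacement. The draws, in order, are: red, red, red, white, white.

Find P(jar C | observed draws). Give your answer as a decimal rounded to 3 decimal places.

0.271

For each hypothesis, P(data | H) works out to: P(data | jar A) = (8/9)(8/9)(8/9)(1/9)(1/9) = 0.0086708; P(data | jar B) = (6/8)(6/8)(6/8)(2/8)(2/8) = 0.026367; P(data | jar C) = (4/11)(4/11)(4/11)(7/11)(7/11) = 0.019472; P(data | jar D) = (2/9)(2/9)(2/9)(7/9)(7/9) = 0.0066386; P(data | jar E) = (3/11)(3/11)(3/11)(8/11)(8/11) = 0.01073.
Multiplying each by its prior: 1/5 · 0.0086708 = 0.0017342, 1/5 · 0.026367 = 0.0052734, 1/5 · 0.019472 = 0.0038944, 1/5 · 0.0066386 = 0.0013277, 1/5 · 0.01073 = 0.0021459; these sum to 0.014376.
Therefore the posterior P(jar C | data) = (0.0038944) / (0.014376) = 0.2709.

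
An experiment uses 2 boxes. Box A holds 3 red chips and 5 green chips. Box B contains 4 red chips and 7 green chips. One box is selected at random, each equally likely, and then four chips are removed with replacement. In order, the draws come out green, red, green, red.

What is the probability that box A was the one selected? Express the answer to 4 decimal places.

0.5064

The likelihood of the observed sequence under each hypothesis: P(data | box A) = (5/8)(3/8)(5/8)(3/8) = 0.054932; P(data | box B) = (7/11)(4/11)(7/11)(4/11) = 0.053548.
Weighting by the prior gives 1/2 · 0.054932 = 0.027466, 1/2 · 0.053548 = 0.026774; these sum to 0.05424.
Hence P(box A | data) = (0.027466) / (0.05424) = 0.50638.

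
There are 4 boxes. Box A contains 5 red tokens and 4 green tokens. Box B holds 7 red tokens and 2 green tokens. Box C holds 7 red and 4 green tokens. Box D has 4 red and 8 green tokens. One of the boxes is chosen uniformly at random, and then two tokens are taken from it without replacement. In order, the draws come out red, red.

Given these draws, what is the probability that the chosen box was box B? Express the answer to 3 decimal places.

0.437

Under each hypothesis, the probability of the observed sequence is: P(data | box A) = (5/9)(4/8) = 0.27778; P(data | box B) = (7/9)(6/8) = 0.58333; P(data | box C) = (7/11)(6/10) = 0.38182; P(data | box D) = (4/12)(3/11) = 0.090909.
Weighting by the prior gives 1/4 · 0.27778 = 0.069444, 1/4 · 0.58333 = 0.14583, 1/4 · 0.38182 = 0.095455, 1/4 · 0.090909 = 0.022727; these sum to 0.33346.
Hence P(box B | data) = (0.14583) / (0.33346) = 0.43733.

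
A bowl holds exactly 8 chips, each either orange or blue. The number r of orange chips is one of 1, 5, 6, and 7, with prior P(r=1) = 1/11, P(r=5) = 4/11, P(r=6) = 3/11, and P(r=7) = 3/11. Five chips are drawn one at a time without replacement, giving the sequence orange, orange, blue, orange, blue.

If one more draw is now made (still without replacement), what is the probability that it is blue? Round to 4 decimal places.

The likelihood of the observed sequence under each hypothesis: P(data | r = 1) = (1/8)(0/7) = 0; P(data | r = 5) = (5/8)(4/7)(3/6)(3/5)(2/4) = 3/56; P(data | r = 6) = (6/8)(5/7)(2/6)(4/5)(1/4) = 1/28; P(data | r = 7) = (7/8)(6/7)(1/6)(5/5)(0/4) = 0.
The prior-weighted likelihoods are 1/11 · 0 = 0, 4/11 · 3/56 = 3/154, 3/11 · 1/28 = 3/308, 3/11 · 0 = 0; these sum to 9/308.
Dividing through by the total gives posterior P(r = 1 | data) = 0, P(r = 5 | data) = 2/3, P(r = 6 | data) = 1/3, P(r = 7 | data) = 0.
The predictive probability is P(blue next | data) = (1/3)(2/3) + (0)(1/3) = 2/9.

0.2222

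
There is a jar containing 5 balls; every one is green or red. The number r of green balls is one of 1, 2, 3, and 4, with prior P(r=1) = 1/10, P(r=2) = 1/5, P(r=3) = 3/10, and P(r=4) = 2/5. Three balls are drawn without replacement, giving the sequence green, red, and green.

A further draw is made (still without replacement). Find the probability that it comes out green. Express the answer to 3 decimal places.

Under each hypothesis, the probability of the observed sequence is: P(data | r = 1) = (1/5)(4/4)(0/3) = 0; P(data | r = 2) = (2/5)(3/4)(1/3) = 1/10; P(data | r = 3) = (3/5)(2/4)(2/3) = 1/5; P(data | r = 4) = (4/5)(1/4)(3/3) = 1/5.
Weighting by the prior gives 1/10 · 0 = 0, 1/5 · 1/10 = 1/50, 3/10 · 1/5 = 3/50, 2/5 · 1/5 = 2/25; these sum to 4/25.
Dividing through by the total gives posterior P(r = 1 | data) = 0, P(r = 2 | data) = 1/8, P(r = 3 | data) = 3/8, P(r = 4 | data) = 1/2.
The predictive probability is P(green next | data) = (0)(1/8) + (1/2)(3/8) + (1)(1/2) = 11/16.

0.688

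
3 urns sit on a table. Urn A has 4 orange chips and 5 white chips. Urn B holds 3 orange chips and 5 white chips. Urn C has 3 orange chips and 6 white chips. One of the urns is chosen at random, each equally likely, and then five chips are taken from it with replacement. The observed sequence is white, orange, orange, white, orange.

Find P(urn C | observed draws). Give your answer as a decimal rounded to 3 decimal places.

0.257

The likelihood of the observed sequence under each hypothesis: P(data | urn A) = (5/9)(4/9)(4/9)(5/9)(4/9) = 0.027096; P(data | urn B) = (5/8)(3/8)(3/8)(5/8)(3/8) = 0.020599; P(data | urn C) = (6/9)(3/9)(3/9)(6/9)(3/9) = 0.016461.
Weighting by the prior gives 1/3 · 0.027096 = 0.009032, 1/3 · 0.020599 = 0.0068665, 1/3 · 0.016461 = 0.005487; with total 0.021385.
By Bayes' rule, P(urn C | data) = (0.005487) / (0.021385) = 0.25657.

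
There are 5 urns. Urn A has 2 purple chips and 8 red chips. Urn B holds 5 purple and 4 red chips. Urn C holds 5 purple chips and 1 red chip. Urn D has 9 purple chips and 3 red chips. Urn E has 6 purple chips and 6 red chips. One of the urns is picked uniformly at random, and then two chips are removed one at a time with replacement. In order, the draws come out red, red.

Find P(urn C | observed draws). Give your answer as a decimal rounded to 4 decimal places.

0.0236

For each hypothesis, P(data | H) works out to: P(data | urn A) = (8/10)(8/10) = 0.64; P(data | urn B) = (4/9)(4/9) = 0.19753; P(data | urn C) = (1/6)(1/6) = 0.027778; P(data | urn D) = (3/12)(3/12) = 0.0625; P(data | urn E) = (6/12)(6/12) = 0.25.
Weighting by the prior gives 1/5 · 0.64 = 0.128, 1/5 · 0.19753 = 0.039506, 1/5 · 0.027778 = 0.0055556, 1/5 · 0.0625 = 0.0125, 1/5 · 0.25 = 0.05; these sum to 0.23556.
Hence P(urn C | data) = (0.0055556) / (0.23556) = 0.023584.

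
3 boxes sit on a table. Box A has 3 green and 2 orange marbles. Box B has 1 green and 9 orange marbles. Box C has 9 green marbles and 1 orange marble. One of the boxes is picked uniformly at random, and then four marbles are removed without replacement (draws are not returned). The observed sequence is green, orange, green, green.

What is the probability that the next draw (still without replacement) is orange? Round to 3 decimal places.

0.500

For each hypothesis, P(data | H) works out to: P(data | box A) = (3/5)(2/4)(2/3)(1/2) = 1/10; P(data | box B) = (1/10)(9/9)(0/8) = 0; P(data | box C) = (9/10)(1/9)(8/8)(7/7) = 1/10.
Weighting by the prior gives 1/3 · 1/10 = 1/30, 1/3 · 0 = 0, 1/3 · 1/10 = 1/30; summing to 1/15.
The posterior is then P(box A | data) = 1/2, P(box B | data) = 0, P(box C | data) = 1/2.
Averaging over the posterior, P(orange next | data) = (1)(1/2) + (0)(1/2) = 1/2.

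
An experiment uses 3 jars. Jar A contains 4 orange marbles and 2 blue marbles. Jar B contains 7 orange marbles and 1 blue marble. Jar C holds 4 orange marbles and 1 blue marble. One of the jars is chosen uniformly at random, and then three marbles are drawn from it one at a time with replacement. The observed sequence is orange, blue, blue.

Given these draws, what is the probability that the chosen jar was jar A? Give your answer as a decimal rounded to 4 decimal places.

0.6186

Under each hypothesis, the probability of the observed sequence is: P(data | jar A) = (4/6)(2/6)(2/6) = 0.074074; P(data | jar B) = (7/8)(1/8)(1/8) = 0.013672; P(data | jar C) = (4/5)(1/5)(1/5) = 0.032.
Multiplying each by its prior: 1/3 · 0.074074 = 0.024691, 1/3 · 0.013672 = 0.0045573, 1/3 · 0.032 = 0.010667; these sum to 0.039915.
Hence P(jar A | data) = (0.024691) / (0.039915) = 0.61859.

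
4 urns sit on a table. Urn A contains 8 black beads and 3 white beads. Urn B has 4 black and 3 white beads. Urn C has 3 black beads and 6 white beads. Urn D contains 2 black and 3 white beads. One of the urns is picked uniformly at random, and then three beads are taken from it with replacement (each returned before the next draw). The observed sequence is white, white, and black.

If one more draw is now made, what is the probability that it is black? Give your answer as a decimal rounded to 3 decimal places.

For each hypothesis, P(data | H) works out to: P(data | urn A) = (3/11)(3/11)(8/11) = 0.054095; P(data | urn B) = (3/7)(3/7)(4/7) = 0.10496; P(data | urn C) = (6/9)(6/9)(3/9) = 0.14815; P(data | urn D) = (3/5)(3/5)(2/5) = 0.144.
Multiplying each by its prior: 1/4 · 0.054095 = 0.013524, 1/4 · 0.10496 = 0.026239, 1/4 · 0.14815 = 0.037037, 1/4 · 0.144 = 0.036; these sum to 0.1128.
Normalising, the posterior is P(urn A | data) = 0.11989, P(urn B | data) = 0.23262, P(urn C | data) = 0.32834, P(urn D | data) = 0.31915.
Averaging over the posterior, P(black next | data) = (8/11)(0.11989) + (4/7)(0.23262) + (1/3)(0.32834) + (2/5)(0.31915) = 0.45722.

0.457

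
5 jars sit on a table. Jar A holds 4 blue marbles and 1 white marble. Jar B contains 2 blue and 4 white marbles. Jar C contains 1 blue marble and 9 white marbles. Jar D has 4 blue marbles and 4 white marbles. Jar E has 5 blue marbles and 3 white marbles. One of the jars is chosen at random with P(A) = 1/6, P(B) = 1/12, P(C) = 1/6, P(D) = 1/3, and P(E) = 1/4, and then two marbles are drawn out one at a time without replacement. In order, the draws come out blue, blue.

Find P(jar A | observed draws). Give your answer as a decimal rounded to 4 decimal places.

For each hypothesis, P(data | H) works out to: P(data | jar A) = (4/5)(3/4) = 0.6; P(data | jar B) = (2/6)(1/5) = 0.066667; P(data | jar C) = (1/10)(0/9) = 0; P(data | jar D) = (4/8)(3/7) = 0.21429; P(data | jar E) = (5/8)(4/7) = 0.35714.
The prior-weighted likelihoods are 1/6 · 0.6 = 0.1, 1/12 · 0.066667 = 0.0055556, 1/6 · 0 = 0, 1/3 · 0.21429 = 0.071429, 1/4 · 0.35714 = 0.089286; summing to 0.26627.
By Bayes' rule, P(jar A | data) = (0.1) / (0.26627) = 0.37556.

0.3756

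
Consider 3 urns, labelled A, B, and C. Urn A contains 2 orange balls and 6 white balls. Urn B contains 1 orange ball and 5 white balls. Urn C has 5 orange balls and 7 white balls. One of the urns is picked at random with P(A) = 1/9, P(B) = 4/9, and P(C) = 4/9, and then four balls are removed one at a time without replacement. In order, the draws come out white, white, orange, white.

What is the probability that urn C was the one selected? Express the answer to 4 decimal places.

For each hypothesis, P(data | H) works out to: P(data | urn A) = (6/8)(5/7)(2/6)(4/5) = 0.14286; P(data | urn B) = (5/6)(4/5)(1/4)(3/3) = 0.16667; P(data | urn C) = (7/12)(6/11)(5/10)(5/9) = 0.088384.
Multiplying each by its prior: 1/9 · 0.14286 = 0.015873, 4/9 · 0.16667 = 0.074074, 4/9 · 0.088384 = 0.039282; summing to 0.12923.
Hence P(urn C | data) = (0.039282) / (0.12923) = 0.30397.

0.3040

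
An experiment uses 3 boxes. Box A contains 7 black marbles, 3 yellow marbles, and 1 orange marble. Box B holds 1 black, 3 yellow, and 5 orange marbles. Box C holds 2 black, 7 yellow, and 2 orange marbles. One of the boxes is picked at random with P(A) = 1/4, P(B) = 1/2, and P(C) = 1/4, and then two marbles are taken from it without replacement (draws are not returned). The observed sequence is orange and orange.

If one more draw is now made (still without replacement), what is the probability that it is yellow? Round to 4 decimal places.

0.4396

Compute the likelihood of the observed sequence for each case: P(data | box A) = (1/11)(0/10) = 0; P(data | box B) = (5/9)(4/8) = 5/18; P(data | box C) = (2/11)(1/10) = 1/55.
The prior-weighted likelihoods are 1/4 · 0 = 0, 1/2 · 5/18 = 5/36, 1/4 · 1/55 = 1/220; summing to 71/495.
Dividing through by the total gives posterior P(box A | data) = 0, P(box B | data) = 275/284, P(box C | data) = 9/284.
Averaging over the posterior, P(yellow next | data) = (3/7)(275/284) + (7/9)(9/284) = 437/994.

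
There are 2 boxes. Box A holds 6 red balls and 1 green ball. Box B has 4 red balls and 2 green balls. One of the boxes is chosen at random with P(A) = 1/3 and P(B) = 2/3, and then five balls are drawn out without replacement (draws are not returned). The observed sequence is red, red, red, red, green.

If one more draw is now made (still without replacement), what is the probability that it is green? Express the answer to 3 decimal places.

For each hypothesis, P(data | H) works out to: P(data | box A) = (6/7)(5/6)(4/5)(3/4)(1/3) = 1/7; P(data | box B) = (4/6)(3/5)(2/4)(1/3)(2/2) = 1/15.
The prior-weighted likelihoods are 1/3 · 1/7 = 1/21, 2/3 · 1/15 = 2/45; these sum to 29/315.
The posterior is then P(box A | data) = 15/29, P(box B | data) = 14/29.
Averaging over the posterior, P(green next | data) = (0)(15/29) + (1)(14/29) = 14/29.

0.483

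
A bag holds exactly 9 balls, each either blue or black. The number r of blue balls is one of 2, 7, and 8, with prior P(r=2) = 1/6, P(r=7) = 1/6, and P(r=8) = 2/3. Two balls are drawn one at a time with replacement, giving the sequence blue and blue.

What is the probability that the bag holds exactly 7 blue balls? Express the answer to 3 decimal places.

The likelihood of the observed sequence under each hypothesis: P(data | r = 2) = (2/9)(2/9) = 4/81; P(data | r = 7) = (7/9)(7/9) = 49/81; P(data | r = 8) = (8/9)(8/9) = 64/81.
Multiplying each by its prior: 1/6 · 4/81 = 2/243, 1/6 · 49/81 = 49/486, 2/3 · 64/81 = 128/243; these sum to 103/162.
Hence P(r = 7 | data) = (49/486) / (103/162) = 49/309.

0.159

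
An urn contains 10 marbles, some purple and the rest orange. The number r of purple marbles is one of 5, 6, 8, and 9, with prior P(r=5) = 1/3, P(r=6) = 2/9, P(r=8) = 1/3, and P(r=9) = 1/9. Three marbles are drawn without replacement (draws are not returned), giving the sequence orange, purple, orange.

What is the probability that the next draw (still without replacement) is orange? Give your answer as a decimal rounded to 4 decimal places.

For each hypothesis, P(data | H) works out to: P(data | r = 5) = (5/10)(5/9)(4/8) = 5/36; P(data | r = 6) = (4/10)(6/9)(3/8) = 1/10; P(data | r = 8) = (2/10)(8/9)(1/8) = 1/45; P(data | r = 9) = (1/10)(9/9)(0/8) = 0.
Multiplying each by its prior: 1/3 · 5/36 = 5/108, 2/9 · 1/10 = 1/45, 1/3 · 1/45 = 1/135, 1/9 · 0 = 0; these sum to 41/540.
The posterior is then P(r = 5 | data) = 25/41, P(r = 6 | data) = 12/41, P(r = 8 | data) = 4/41, P(r = 9 | data) = 0.
So P(orange next | data) = Σ P(orange next | H) P(H | data) = (3/7)(25/41) + (2/7)(12/41) + (0)(4/41) = 99/287.

0.3449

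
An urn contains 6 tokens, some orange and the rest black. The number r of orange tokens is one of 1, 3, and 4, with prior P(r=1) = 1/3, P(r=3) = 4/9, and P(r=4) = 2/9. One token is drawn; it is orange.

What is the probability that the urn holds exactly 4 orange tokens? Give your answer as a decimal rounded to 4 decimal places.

The likelihood of this draw under each hypothesis: P(data | r = 1) = (1/6) = 1/6; P(data | r = 3) = (3/6) = 1/2; P(data | r = 4) = (4/6) = 2/3.
Weighting by the prior gives 1/3 · 1/6 = 1/18, 4/9 · 1/2 = 2/9, 2/9 · 2/3 = 4/27; summing to 23/54.
Therefore the posterior P(r = 4 | data) = (4/27) / (23/54) = 8/23.

0.3478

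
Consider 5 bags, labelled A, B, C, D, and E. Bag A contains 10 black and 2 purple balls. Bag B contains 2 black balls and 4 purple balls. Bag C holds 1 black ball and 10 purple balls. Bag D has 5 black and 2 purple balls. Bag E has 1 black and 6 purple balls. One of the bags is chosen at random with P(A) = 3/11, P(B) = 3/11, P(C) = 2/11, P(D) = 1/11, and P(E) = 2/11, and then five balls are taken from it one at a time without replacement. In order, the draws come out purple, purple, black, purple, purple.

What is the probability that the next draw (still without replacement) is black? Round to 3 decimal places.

The likelihood of the observed sequence under each hypothesis: P(data | bag A) = (2/12)(1/11)(10/10)(0/9) = 0; P(data | bag B) = (4/6)(3/5)(2/4)(2/3)(1/2) = 0.066667; P(data | bag C) = (10/11)(9/10)(1/9)(8/8)(7/7) = 0.090909; P(data | bag D) = (2/7)(1/6)(5/5)(0/4) = 0; P(data | bag E) = (6/7)(5/6)(1/5)(4/4)(3/3) = 0.14286.
Weighting by the prior gives 3/11 · 0 = 0, 3/11 · 0.066667 = 0.018182, 2/11 · 0.090909 = 0.016529, 1/11 · 0 = 0, 2/11 · 0.14286 = 0.025974; with total 0.060685.
The posterior is then P(bag A | data) = 0, P(bag B | data) = 0.29961, P(bag C | data) = 0.27237, P(bag D | data) = 0, P(bag E | data) = 0.42802.
So P(black next | data) = Σ P(black next | H) P(H | data) = (1)(0.29961) + (0)(0.27237) + (0)(0.42802) = 0.29961.

0.300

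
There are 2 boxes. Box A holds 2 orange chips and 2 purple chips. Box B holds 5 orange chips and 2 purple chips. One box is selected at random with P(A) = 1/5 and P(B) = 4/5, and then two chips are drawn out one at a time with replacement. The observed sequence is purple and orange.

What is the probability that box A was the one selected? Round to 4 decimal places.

For each hypothesis, P(data | H) works out to: P(data | box A) = (2/4)(2/4) = 1/4; P(data | box B) = (2/7)(5/7) = 10/49.
Multiplying each by its prior: 1/5 · 1/4 = 1/20, 4/5 · 10/49 = 8/49; with total 209/980.
Therefore the posterior P(box A | data) = (1/20) / (209/980) = 49/209.

0.2344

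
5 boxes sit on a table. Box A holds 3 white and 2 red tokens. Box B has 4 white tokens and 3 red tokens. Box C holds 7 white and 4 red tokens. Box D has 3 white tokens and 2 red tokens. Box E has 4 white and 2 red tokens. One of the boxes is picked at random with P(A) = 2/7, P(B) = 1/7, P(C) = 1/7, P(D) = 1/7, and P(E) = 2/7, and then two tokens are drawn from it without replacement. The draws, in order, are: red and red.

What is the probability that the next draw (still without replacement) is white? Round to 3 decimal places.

Under each hypothesis, the probability of the observed sequence is: P(data | box A) = (2/5)(1/4) = 0.1; P(data | box B) = (3/7)(2/6) = 0.14286; P(data | box C) = (4/11)(3/10) = 0.10909; P(data | box D) = (2/5)(1/4) = 0.1; P(data | box E) = (2/6)(1/5) = 0.066667.
Weighting by the prior gives 2/7 · 0.1 = 0.028571, 1/7 · 0.14286 = 0.020408, 1/7 · 0.10909 = 0.015584, 1/7 · 0.1 = 0.014286, 2/7 · 0.066667 = 0.019048; these sum to 0.097897.
Dividing through by the total gives posterior P(box A | data) = 0.29185, P(box B | data) = 0.20846, P(box C | data) = 0.15919, P(box D | data) = 0.14593, P(box E | data) = 0.19457.
So P(white next | data) = Σ P(white next | H) P(H | data) = (1)(0.29185) + (4/5)(0.20846) + (7/9)(0.15919) + (1)(0.14593) + (1)(0.19457) = 0.92293.

0.923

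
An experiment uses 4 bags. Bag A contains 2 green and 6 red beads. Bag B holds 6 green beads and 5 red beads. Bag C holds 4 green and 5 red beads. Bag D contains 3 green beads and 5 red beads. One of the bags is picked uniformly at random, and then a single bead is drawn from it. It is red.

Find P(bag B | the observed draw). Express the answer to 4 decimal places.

The likelihood of this draw under each hypothesis: P(data | bag A) = (6/8) = 0.75; P(data | bag B) = (5/11) = 0.45455; P(data | bag C) = (5/9) = 0.55556; P(data | bag D) = (5/8) = 0.625.
The prior-weighted likelihoods are 1/4 · 0.75 = 0.1875, 1/4 · 0.45455 = 0.11364, 1/4 · 0.55556 = 0.13889, 1/4 · 0.625 = 0.15625; with total 0.59628.
Therefore the posterior P(bag B | data) = (0.11364) / (0.59628) = 0.19058.

0.1906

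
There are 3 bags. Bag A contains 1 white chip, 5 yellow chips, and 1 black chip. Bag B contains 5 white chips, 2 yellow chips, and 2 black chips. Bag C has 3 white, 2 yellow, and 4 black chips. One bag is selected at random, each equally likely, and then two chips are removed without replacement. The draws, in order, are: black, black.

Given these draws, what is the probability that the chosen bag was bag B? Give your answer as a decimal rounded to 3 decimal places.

Compute the likelihood of the observed sequence for each case: P(data | bag A) = (1/7)(0/6) = 0; P(data | bag B) = (2/9)(1/8) = 1/36; P(data | bag C) = (4/9)(3/8) = 1/6.
The prior-weighted likelihoods are 1/3 · 0 = 0, 1/3 · 1/36 = 1/108, 1/3 · 1/6 = 1/18; these sum to 7/108.
Hence P(bag B | data) = (1/108) / (7/108) = 1/7.

0.143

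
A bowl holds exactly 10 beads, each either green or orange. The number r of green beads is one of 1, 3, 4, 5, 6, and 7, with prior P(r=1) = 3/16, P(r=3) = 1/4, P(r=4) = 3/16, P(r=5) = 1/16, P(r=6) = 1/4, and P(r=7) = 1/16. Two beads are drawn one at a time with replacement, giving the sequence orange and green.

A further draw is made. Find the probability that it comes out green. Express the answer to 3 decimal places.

0.435

Compute the likelihood of the observed sequence for each case: P(data | r = 1) = (9/10)(1/10) = 0.09; P(data | r = 3) = (7/10)(3/10) = 0.21; P(data | r = 4) = (6/10)(4/10) = 0.24; P(data | r = 5) = (5/10)(5/10) = 0.25; P(data | r = 6) = (4/10)(6/10) = 0.24; P(data | r = 7) = (3/10)(7/10) = 0.21.
Multiplying each by its prior: 3/16 · 0.09 = 0.016875, 1/4 · 0.21 = 0.0525, 3/16 · 0.24 = 0.045, 1/16 · 0.25 = 0.015625, 1/4 · 0.24 = 0.06, 1/16 · 0.21 = 0.013125; these sum to 0.20312.
Normalising, the posterior is P(r = 1 | data) = 0.083077, P(r = 3 | data) = 0.25846, P(r = 4 | data) = 0.22154, P(r = 5 | data) = 0.076923, P(r = 6 | data) = 0.29538, P(r = 7 | data) = 0.064615.
So P(green next | data) = Σ P(green next | H) P(H | data) = (1/10)(0.083077) + (3/10)(0.25846) + (2/5)(0.22154) + (1/2)(0.076923) + (3/5)(0.29538) + (7/10)(0.064615) = 0.43538.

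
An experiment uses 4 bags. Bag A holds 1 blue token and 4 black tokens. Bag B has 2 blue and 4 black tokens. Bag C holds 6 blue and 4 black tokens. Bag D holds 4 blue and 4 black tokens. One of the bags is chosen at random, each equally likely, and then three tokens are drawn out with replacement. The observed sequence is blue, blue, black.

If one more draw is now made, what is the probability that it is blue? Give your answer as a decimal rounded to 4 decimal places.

0.4799

The likelihood of the observed sequence under each hypothesis: P(data | bag A) = (1/5)(1/5)(4/5) = 0.032; P(data | bag B) = (2/6)(2/6)(4/6) = 0.074074; P(data | bag C) = (6/10)(6/10)(4/10) = 0.144; P(data | bag D) = (4/8)(4/8)(4/8) = 0.125.
Weighting by the prior gives 1/4 · 0.032 = 0.008, 1/4 · 0.074074 = 0.018519, 1/4 · 0.144 = 0.036, 1/4 · 0.125 = 0.03125; these sum to 0.093769.
Dividing through by the total gives posterior P(bag A | data) = 0.085316, P(bag B | data) = 0.19749, P(bag C | data) = 0.38392, P(bag D | data) = 0.33327.
The predictive probability is P(blue next | data) = (1/5)(0.085316) + (1/3)(0.19749) + (3/5)(0.38392) + (1/2)(0.33327) = 0.47988.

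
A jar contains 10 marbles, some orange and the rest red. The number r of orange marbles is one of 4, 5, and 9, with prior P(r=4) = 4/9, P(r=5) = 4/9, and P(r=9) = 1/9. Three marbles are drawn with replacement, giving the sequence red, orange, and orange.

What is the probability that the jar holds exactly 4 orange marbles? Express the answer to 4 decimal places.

For each hypothesis, P(data | H) works out to: P(data | r = 4) = (6/10)(4/10)(4/10) = 0.096; P(data | r = 5) = (5/10)(5/10)(5/10) = 0.125; P(data | r = 9) = (1/10)(9/10)(9/10) = 0.081.
The prior-weighted likelihoods are 4/9 · 0.096 = 0.042667, 4/9 · 0.125 = 0.055556, 1/9 · 0.081 = 0.009; these sum to 0.10722.
Hence P(r = 4 | data) = (0.042667) / (0.10722) = 0.39793.

0.3979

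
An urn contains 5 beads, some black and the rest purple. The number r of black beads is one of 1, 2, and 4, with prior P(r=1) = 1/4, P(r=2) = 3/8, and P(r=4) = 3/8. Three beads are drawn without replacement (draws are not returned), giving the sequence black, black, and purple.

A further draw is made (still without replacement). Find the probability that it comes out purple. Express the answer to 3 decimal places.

0.333

For each hypothesis, P(data | H) works out to: P(data | r = 1) = (1/5)(0/4) = 0; P(data | r = 2) = (2/5)(1/4)(3/3) = 1/10; P(data | r = 4) = (4/5)(3/4)(1/3) = 1/5.
Weighting by the prior gives 1/4 · 0 = 0, 3/8 · 1/10 = 3/80, 3/8 · 1/5 = 3/40; with total 9/80.
The posterior is then P(r = 1 | data) = 0, P(r = 2 | data) = 1/3, P(r = 4 | data) = 2/3.
The predictive probability is P(purple next | data) = (1)(1/3) + (0)(2/3) = 1/3.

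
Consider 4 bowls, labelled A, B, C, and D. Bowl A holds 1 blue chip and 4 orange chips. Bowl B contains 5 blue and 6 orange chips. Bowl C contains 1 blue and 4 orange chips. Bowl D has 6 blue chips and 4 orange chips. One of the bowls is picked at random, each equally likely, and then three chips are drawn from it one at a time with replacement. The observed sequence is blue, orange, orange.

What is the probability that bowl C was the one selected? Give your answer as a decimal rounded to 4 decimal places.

0.2627

Compute the likelihood of the observed sequence for each case: P(data | bowl A) = (1/5)(4/5)(4/5) = 0.128; P(data | bowl B) = (5/11)(6/11)(6/11) = 0.13524; P(data | bowl C) = (1/5)(4/5)(4/5) = 0.128; P(data | bowl D) = (6/10)(4/10)(4/10) = 0.096.
Multiplying each by its prior: 1/4 · 0.128 = 0.032, 1/4 · 0.13524 = 0.033809, 1/4 · 0.128 = 0.032, 1/4 · 0.096 = 0.024; summing to 0.12181.
Hence P(bowl C | data) = (0.032) / (0.12181) = 0.26271.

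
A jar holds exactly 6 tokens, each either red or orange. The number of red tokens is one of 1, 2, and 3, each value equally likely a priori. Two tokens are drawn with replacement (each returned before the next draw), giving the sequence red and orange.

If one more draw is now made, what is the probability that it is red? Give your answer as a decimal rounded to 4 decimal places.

0.3636

For each hypothesis, P(data | H) works out to: P(data | r = 1) = (1/6)(5/6) = 5/36; P(data | r = 2) = (2/6)(4/6) = 2/9; P(data | r = 3) = (3/6)(3/6) = 1/4.
The prior-weighted likelihoods are 1/3 · 5/36 = 5/108, 1/3 · 2/9 = 2/27, 1/3 · 1/4 = 1/12; summing to 11/54.
Dividing through by the total gives posterior P(r = 1 | data) = 5/22, P(r = 2 | data) = 4/11, P(r = 3 | data) = 9/22.
The predictive probability is P(red next | data) = (1/6)(5/22) + (1/3)(4/11) + (1/2)(9/22) = 4/11.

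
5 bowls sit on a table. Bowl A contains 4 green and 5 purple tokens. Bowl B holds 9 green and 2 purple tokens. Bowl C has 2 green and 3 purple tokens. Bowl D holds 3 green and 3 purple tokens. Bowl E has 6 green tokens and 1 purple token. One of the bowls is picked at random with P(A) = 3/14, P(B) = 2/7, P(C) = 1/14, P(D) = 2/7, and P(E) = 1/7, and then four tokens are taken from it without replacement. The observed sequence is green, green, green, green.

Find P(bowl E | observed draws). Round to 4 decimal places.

The likelihood of the observed sequence under each hypothesis: P(data | bowl A) = (4/9)(3/8)(2/7)(1/6) = 0.0079365; P(data | bowl B) = (9/11)(8/10)(7/9)(6/8) = 0.38182; P(data | bowl C) = (2/5)(1/4)(0/3) = 0; P(data | bowl D) = (3/6)(2/5)(1/4)(0/3) = 0; P(data | bowl E) = (6/7)(5/6)(4/5)(3/4) = 0.42857.
Weighting by the prior gives 3/14 · 0.0079365 = 0.0017007, 2/7 · 0.38182 = 0.10909, 1/14 · 0 = 0, 2/7 · 0 = 0, 1/7 · 0.42857 = 0.061224; with total 0.17202.
So P(bowl E | data) = (0.061224) / (0.17202) = 0.35592.

0.3559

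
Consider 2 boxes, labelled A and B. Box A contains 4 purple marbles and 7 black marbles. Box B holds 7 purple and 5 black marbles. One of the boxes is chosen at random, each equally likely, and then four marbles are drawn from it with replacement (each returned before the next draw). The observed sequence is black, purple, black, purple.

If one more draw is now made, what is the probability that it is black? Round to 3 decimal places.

0.521

The likelihood of the observed sequence under each hypothesis: P(data | box A) = (7/11)(4/11)(7/11)(4/11) = 0.053548; P(data | box B) = (5/12)(7/12)(5/12)(7/12) = 0.059076.
The prior-weighted likelihoods are 1/2 · 0.053548 = 0.026774, 1/2 · 0.059076 = 0.029538; summing to 0.056312.
Normalising, the posterior is P(box A | data) = 0.47546, P(box B | data) = 0.52454.
So P(black next | data) = Σ P(black next | H) P(H | data) = (7/11)(0.47546) + (5/12)(0.52454) = 0.52112.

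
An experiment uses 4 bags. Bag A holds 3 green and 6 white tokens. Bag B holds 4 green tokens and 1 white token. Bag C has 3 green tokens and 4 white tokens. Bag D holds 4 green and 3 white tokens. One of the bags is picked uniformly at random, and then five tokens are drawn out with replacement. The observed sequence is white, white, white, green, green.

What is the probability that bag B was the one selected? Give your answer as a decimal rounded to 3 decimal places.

0.052

For each hypothesis, P(data | H) works out to: P(data | bag A) = (6/9)(6/9)(6/9)(3/9)(3/9) = 0.032922; P(data | bag B) = (1/5)(1/5)(1/5)(4/5)(4/5) = 0.00512; P(data | bag C) = (4/7)(4/7)(4/7)(3/7)(3/7) = 0.034271; P(data | bag D) = (3/7)(3/7)(3/7)(4/7)(4/7) = 0.025704.
The prior-weighted likelihoods are 1/4 · 0.032922 = 0.0082305, 1/4 · 0.00512 = 0.00128, 1/4 · 0.034271 = 0.0085679, 1/4 · 0.025704 = 0.0064259; these sum to 0.024504.
Hence P(bag B | data) = (0.00128) / (0.024504) = 0.052236.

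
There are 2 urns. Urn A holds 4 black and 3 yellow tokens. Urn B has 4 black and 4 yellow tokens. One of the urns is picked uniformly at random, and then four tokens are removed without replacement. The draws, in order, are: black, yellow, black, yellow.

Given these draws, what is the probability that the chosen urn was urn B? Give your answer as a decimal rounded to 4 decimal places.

0.5000

The likelihood of the observed sequence under each hypothesis: P(data | urn A) = (4/7)(3/6)(3/5)(2/4) = 3/35; P(data | urn B) = (4/8)(4/7)(3/6)(3/5) = 3/35.
The prior-weighted likelihoods are 1/2 · 3/35 = 3/70, 1/2 · 3/35 = 3/70; summing to 3/35.
Therefore the posterior P(urn B | data) = (3/70) / (3/35) = 1/2.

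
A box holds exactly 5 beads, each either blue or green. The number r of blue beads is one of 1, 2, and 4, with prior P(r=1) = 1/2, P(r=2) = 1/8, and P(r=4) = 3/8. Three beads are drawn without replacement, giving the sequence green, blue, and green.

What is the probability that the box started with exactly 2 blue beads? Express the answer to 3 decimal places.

0.200

The likelihood of the observed sequence under each hypothesis: P(data | r = 1) = (4/5)(1/4)(3/3) = 1/5; P(data | r = 2) = (3/5)(2/4)(2/3) = 1/5; P(data | r = 4) = (1/5)(4/4)(0/3) = 0.
Multiplying each by its prior: 1/2 · 1/5 = 1/10, 1/8 · 1/5 = 1/40, 3/8 · 0 = 0; with total 1/8.
So P(r = 2 | data) = (1/40) / (1/8) = 1/5.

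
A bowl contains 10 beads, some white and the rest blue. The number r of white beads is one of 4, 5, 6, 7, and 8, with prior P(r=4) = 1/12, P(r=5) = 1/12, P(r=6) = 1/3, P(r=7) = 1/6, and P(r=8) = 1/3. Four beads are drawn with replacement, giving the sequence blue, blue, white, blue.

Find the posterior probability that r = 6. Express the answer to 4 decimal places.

For each hypothesis, P(data | H) works out to: P(data | r = 4) = (6/10)(6/10)(4/10)(6/10) = 0.0864; P(data | r = 5) = (5/10)(5/10)(5/10)(5/10) = 0.0625; P(data | r = 6) = (4/10)(4/10)(6/10)(4/10) = 0.0384; P(data | r = 7) = (3/10)(3/10)(7/10)(3/10) = 0.0189; P(data | r = 8) = (2/10)(2/10)(8/10)(2/10) = 0.0064.
Multiplying each by its prior: 1/12 · 0.0864 = 0.0072, 1/12 · 0.0625 = 0.0052083, 1/3 · 0.0384 = 0.0128, 1/6 · 0.0189 = 0.00315, 1/3 · 0.0064 = 0.0021333; summing to 0.030492.
Therefore the posterior P(r = 6 | data) = (0.0128) / (0.030492) = 0.41979.

0.4198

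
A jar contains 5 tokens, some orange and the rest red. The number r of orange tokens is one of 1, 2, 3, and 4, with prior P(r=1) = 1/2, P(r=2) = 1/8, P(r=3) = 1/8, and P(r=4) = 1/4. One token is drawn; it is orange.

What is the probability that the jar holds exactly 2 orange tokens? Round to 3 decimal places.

0.118

For each hypothesis, P(data | H) works out to: P(data | r = 1) = (1/5) = 1/5; P(data | r = 2) = (2/5) = 2/5; P(data | r = 3) = (3/5) = 3/5; P(data | r = 4) = (4/5) = 4/5.
Multiplying each by its prior: 1/2 · 1/5 = 1/10, 1/8 · 2/5 = 1/20, 1/8 · 3/5 = 3/40, 1/4 · 4/5 = 1/5; with total 17/40.
By Bayes' rule, P(r = 2 | data) = (1/20) / (17/40) = 2/17.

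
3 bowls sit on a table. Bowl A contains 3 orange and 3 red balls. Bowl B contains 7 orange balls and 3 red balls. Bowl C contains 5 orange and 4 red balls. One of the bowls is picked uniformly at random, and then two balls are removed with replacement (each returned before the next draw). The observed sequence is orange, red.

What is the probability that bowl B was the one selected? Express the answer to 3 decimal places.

0.297

The likelihood of the observed sequence under each hypothesis: P(data | bowl A) = (3/6)(3/6) = 0.25; P(data | bowl B) = (7/10)(3/10) = 0.21; P(data | bowl C) = (5/9)(4/9) = 0.24691.
Multiplying each by its prior: 1/3 · 0.25 = 0.083333, 1/3 · 0.21 = 0.07, 1/3 · 0.24691 = 0.082305; with total 0.23564.
By Bayes' rule, P(bowl B | data) = (0.07) / (0.23564) = 0.29707.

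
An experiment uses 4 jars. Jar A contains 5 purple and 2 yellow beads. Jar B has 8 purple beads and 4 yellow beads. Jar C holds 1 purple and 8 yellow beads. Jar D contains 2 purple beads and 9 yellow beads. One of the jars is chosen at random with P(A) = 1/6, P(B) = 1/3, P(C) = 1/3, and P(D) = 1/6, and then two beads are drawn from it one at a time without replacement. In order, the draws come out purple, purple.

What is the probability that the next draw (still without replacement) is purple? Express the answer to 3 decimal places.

0.592

The likelihood of the observed sequence under each hypothesis: P(data | jar A) = (5/7)(4/6) = 10/21; P(data | jar B) = (8/12)(7/11) = 14/33; P(data | jar C) = (1/9)(0/8) = 0; P(data | jar D) = (2/11)(1/10) = 1/55.
Weighting by the prior gives 1/6 · 10/21 = 5/63, 1/3 · 14/33 = 14/99, 1/3 · 0 = 0, 1/6 · 1/55 = 1/330; these sum to 47/210.
Normalising, the posterior is P(jar A | data) = 0.35461, P(jar B | data) = 0.63185, P(jar C | data) = 0, P(jar D | data) = 0.01354.
Averaging over the posterior, P(purple next | data) = (3/5)(0.35461) + (3/5)(0.63185) + (0)(0.01354) = 0.59188.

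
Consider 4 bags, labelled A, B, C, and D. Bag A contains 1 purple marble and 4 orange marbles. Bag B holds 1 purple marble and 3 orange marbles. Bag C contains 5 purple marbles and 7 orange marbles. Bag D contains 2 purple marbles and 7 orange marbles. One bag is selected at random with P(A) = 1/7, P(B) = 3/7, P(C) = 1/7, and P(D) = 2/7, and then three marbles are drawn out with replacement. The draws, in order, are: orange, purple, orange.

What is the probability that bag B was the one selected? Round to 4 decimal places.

Compute the likelihood of the observed sequence for each case: P(data | bag A) = (4/5)(1/5)(4/5) = 0.128; P(data | bag B) = (3/4)(1/4)(3/4) = 0.14062; P(data | bag C) = (7/12)(5/12)(7/12) = 0.14178; P(data | bag D) = (7/9)(2/9)(7/9) = 0.13443.
Multiplying each by its prior: 1/7 · 0.128 = 0.018286, 3/7 · 0.14062 = 0.060268, 1/7 · 0.14178 = 0.020255, 2/7 · 0.13443 = 0.038409; these sum to 0.13722.
Therefore the posterior P(bag B | data) = (0.060268) / (0.13722) = 0.43922.

0.4392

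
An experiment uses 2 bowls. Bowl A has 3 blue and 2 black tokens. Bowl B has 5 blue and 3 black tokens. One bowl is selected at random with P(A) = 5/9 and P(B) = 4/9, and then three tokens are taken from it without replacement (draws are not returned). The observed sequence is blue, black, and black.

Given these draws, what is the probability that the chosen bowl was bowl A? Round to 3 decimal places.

0.583

For each hypothesis, P(data | H) works out to: P(data | bowl A) = (3/5)(2/4)(1/3) = 1/10; P(data | bowl B) = (5/8)(3/7)(2/6) = 5/56.
Multiplying each by its prior: 5/9 · 1/10 = 1/18, 4/9 · 5/56 = 5/126; summing to 2/21.
Therefore the posterior P(bowl A | data) = (1/18) / (2/21) = 7/12.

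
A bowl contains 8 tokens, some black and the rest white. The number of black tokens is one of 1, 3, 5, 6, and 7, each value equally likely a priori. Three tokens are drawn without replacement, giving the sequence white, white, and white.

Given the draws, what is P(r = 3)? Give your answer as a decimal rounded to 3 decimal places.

0.217

The likelihood of the observed sequence under each hypothesis: P(data | r = 1) = (7/8)(6/7)(5/6) = 5/8; P(data | r = 3) = (5/8)(4/7)(3/6) = 5/28; P(data | r = 5) = (3/8)(2/7)(1/6) = 1/56; P(data | r = 6) = (2/8)(1/7)(0/6) = 0; P(data | r = 7) = (1/8)(0/7) = 0.
The prior-weighted likelihoods are 1/5 · 5/8 = 1/8, 1/5 · 5/28 = 1/28, 1/5 · 1/56 = 1/280, 1/5 · 0 = 0, 1/5 · 0 = 0; these sum to 23/140.
By Bayes' rule, P(r = 3 | data) = (1/28) / (23/140) = 5/23.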